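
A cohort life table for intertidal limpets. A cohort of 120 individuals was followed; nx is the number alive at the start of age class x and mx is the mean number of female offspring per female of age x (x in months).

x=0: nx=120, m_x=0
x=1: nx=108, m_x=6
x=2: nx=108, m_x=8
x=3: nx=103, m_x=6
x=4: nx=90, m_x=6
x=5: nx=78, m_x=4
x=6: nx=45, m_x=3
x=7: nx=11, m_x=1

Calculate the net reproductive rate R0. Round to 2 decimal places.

lx = nx/n0 = nx/120: 1, 0.9, 0.9, 0.85833…, 0.75, 0.65, 0.375, 0.09167…
lx·mx by age: 0, 5.4, 7.2, 5.15…, 4.5, 2.6, 1.125, 0.091667…
R0 = Σ lx·mx = 26.066667… → 26.07

26.07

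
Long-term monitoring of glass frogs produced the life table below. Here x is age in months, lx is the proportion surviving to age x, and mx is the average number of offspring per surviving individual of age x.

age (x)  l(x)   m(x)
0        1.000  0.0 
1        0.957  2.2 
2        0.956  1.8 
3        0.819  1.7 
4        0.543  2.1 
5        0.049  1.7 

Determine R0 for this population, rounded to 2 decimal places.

6.44

lx·mx by age: 0, 2.1054, 1.7208, 1.3923, 1.1403, 0.0833
R0 = Σ lx·mx = 6.4421 → 6.44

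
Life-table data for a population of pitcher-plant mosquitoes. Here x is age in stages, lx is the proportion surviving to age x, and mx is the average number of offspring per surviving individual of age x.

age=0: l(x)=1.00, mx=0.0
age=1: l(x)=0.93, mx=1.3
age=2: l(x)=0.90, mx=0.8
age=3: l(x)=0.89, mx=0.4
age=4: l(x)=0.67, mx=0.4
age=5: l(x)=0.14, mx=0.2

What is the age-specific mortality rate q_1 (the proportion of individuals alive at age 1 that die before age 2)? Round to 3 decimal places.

q_1 = (l_1 − l_2) / l_1 = (0.93 − 0.9) / 0.93
     = 0.03 / 0.93 = 0.032258… → 0.032

0.032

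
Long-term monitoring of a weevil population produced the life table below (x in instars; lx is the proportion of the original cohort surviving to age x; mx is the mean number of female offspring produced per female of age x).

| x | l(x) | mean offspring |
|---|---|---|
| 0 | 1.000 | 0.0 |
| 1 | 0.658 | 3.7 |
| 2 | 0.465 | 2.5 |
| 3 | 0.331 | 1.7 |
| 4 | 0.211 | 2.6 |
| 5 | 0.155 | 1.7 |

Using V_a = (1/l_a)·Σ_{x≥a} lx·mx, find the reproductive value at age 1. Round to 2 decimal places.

lx·mx for x ≥ 1: 2.4346, 1.1625, 0.5627, 0.5486, 0.2635 → sum = 4.9719
V_1 = 4.9719 / l_1 = 4.9719 / 0.658 = 7.556079… → 7.56

7.56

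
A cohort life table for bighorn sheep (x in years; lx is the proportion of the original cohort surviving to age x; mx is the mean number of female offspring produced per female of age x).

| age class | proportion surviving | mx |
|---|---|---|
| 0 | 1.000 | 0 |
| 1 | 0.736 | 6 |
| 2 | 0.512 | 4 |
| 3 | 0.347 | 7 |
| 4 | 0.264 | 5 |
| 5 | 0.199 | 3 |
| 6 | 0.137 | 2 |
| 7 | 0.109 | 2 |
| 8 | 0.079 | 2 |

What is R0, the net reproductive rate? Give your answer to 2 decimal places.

lx·mx by age: 0, 4.416, 2.048, 2.429, 1.32, 0.597, 0.274, 0.218, 0.158
R0 = Σ lx·mx = 11.46 → 11.46

11.46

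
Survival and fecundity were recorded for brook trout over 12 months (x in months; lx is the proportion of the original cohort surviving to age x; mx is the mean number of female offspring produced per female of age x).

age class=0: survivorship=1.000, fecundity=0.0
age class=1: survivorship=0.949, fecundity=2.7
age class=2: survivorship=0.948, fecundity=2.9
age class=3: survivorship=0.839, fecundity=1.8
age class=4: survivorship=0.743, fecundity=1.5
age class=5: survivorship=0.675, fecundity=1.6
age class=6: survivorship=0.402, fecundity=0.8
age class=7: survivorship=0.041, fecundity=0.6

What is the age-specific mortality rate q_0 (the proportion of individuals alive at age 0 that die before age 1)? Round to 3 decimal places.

0.051

q_0 = (l_0 − l_1) / l_0 = (1 − 0.949) / 1
     = 0.051 / 1 = 0.051 → 0.051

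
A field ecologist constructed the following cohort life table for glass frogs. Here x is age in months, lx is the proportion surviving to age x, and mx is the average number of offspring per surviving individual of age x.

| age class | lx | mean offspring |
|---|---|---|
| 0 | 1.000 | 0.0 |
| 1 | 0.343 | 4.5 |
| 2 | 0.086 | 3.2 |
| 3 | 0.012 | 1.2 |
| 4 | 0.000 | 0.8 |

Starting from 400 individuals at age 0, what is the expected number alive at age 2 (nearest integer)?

34

Expected survivors = N0 · l_2 = 400 × 0.086 = 34.4 → 34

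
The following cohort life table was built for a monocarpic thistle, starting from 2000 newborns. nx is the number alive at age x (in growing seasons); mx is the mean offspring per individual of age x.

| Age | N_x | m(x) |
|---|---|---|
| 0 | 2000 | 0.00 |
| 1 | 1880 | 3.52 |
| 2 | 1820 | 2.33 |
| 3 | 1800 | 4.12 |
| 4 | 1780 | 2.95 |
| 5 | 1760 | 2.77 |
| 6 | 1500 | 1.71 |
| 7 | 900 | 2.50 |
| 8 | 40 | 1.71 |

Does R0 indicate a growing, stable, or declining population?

lx = nx/n0 = nx/2000: 1, 0.94, 0.91, 0.9, 0.89, 0.88, 0.75, 0.45, 0.02
R0 = Σ lx·mx = 0 + 3.3088 + 2.1203 + 3.708 + 2.6255 + 2.4376 + 1.2825 + 1.125 + 0.0342 = 16.6419
R0 > 1, so the population is growing.

growing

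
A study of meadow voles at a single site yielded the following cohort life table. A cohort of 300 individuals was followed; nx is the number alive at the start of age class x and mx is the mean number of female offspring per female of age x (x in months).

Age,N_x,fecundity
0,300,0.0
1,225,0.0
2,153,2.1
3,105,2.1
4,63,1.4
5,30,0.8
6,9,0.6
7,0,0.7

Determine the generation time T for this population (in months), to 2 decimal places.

lx = nx/n0 = nx/300: 1, 0.75, 0.51, 0.35, 0.21, 0.1, 0.03, 0
lx·mx: 0, 0, 1.071, 0.735, 0.294, 0.08, 0.018, 0 → R0 = 2.198
x·lx·mx: 0, 0, 2.142, 2.205, 1.176, 0.4, 0.108, 0 → Σ = 6.031
T = 6.031 / 2.198 = 2.743858… → 2.74

2.74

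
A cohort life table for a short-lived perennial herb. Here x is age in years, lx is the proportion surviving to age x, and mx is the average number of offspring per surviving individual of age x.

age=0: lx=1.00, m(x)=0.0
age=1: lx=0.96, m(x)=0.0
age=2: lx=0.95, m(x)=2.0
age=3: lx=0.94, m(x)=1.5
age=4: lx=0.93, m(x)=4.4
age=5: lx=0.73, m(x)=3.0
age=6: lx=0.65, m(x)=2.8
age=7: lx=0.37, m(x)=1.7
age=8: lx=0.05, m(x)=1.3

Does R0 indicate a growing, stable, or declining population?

R0 = Σ lx·mx = 0 + 0 + 1.9 + 1.41 + 4.092 + 2.19 + 1.82 + 0.629 + 0.065 = 12.106
R0 > 1, so the population is growing.

growing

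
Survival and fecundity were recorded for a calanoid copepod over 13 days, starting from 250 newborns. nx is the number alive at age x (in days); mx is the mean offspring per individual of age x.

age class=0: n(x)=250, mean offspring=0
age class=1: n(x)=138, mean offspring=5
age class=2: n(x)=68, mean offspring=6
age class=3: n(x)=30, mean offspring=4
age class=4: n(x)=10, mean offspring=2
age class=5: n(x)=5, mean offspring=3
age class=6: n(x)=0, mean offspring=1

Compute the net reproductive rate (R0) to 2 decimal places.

5.01

lx = nx/n0 = nx/250: 1, 0.552, 0.272, 0.12, 0.04, 0.02, 0
lx·mx by age: 0, 2.76, 1.632, 0.48, 0.08, 0.06, 0
R0 = Σ lx·mx = 5.012 → 5.01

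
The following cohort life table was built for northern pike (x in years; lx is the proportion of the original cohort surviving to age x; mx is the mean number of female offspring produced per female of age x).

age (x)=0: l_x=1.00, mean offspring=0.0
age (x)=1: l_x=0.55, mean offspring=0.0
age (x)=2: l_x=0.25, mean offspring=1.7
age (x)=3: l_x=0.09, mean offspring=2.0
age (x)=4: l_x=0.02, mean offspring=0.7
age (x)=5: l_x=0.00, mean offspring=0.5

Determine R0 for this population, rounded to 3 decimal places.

lx·mx by age: 0, 0, 0.425, 0.18, 0.014, 0
R0 = Σ lx·mx = 0.619 → 0.619

0.619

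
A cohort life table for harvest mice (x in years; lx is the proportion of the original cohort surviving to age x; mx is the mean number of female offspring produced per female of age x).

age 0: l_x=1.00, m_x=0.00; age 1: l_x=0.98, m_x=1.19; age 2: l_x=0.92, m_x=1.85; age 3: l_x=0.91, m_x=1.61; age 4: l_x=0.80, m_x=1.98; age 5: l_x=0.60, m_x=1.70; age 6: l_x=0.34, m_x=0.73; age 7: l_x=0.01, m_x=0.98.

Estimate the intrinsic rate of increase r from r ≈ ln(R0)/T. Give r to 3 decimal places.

0.647

R0 = Σ lx·mx = 0 + 1.1662 + 1.702 + 1.4651 + 1.584 + 1.02 + 0.2482 + 0.0098 = 7.1953
Σ x·lx·mx = 21.9593; T = 21.9593/7.1953 = 3.05189…
r ≈ ln(R0)/T = ln(7.1953)/3.05189… = 0.64662… → 0.647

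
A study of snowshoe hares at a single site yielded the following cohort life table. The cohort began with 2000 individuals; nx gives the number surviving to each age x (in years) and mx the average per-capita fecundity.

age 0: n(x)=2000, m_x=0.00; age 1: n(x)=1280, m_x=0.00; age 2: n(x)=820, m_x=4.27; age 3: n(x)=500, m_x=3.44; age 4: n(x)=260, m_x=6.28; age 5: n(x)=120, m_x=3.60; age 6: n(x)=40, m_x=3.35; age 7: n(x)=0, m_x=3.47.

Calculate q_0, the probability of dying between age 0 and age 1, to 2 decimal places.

lx = nx/n0 = nx/2000: 1, 0.64, 0.41, 0.25, 0.13, 0.06, 0.02, 0
q_0 = (l_0 − l_1) / l_0 = (1 − 0.64) / 1
     = 0.36 / 1 = 0.36 → 0.36

0.36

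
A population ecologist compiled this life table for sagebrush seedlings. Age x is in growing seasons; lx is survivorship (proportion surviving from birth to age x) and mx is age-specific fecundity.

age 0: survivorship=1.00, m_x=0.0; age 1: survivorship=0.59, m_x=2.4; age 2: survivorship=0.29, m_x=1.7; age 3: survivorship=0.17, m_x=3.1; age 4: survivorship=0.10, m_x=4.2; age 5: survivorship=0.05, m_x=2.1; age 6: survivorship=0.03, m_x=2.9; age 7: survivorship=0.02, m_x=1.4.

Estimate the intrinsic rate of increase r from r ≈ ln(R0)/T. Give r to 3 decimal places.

R0 = Σ lx·mx = 0 + 1.416 + 0.493 + 0.527 + 0.42 + 0.105 + 0.087 + 0.028 = 3.076
Σ x·lx·mx = 6.906; T = 6.906/3.076 = 2.24512…
r ≈ ln(R0)/T = ln(3.076)/2.24512… = 0.50048… → 0.500

0.500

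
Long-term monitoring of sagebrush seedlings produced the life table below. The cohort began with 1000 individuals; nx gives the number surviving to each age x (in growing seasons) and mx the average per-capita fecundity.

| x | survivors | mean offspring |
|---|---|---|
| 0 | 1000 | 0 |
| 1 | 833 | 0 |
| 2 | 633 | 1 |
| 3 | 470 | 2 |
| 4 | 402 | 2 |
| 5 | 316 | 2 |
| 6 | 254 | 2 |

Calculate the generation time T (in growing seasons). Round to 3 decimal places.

3.841

lx = nx/n0 = nx/1000: 1, 0.833, 0.633, 0.47, 0.402, 0.316, 0.254
lx·mx: 0, 0, 0.633, 0.94, 0.804, 0.632, 0.508 → R0 = 3.517
x·lx·mx: 0, 0, 1.266, 2.82, 3.216, 3.16, 3.048 → Σ = 13.51
T = 13.51 / 3.517 = 3.841342… → 3.841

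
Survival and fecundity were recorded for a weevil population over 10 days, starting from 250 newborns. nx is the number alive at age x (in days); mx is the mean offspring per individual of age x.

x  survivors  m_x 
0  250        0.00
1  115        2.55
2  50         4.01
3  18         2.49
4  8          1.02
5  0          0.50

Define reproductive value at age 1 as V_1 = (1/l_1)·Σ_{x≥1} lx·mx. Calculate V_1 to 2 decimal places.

4.75

lx = nx/n0 = nx/250: 1, 0.46, 0.2, 0.072, 0.032, 0
lx·mx for x ≥ 1: 1.173, 0.802, 0.17928, 0.03264, 0 → sum = 2.18692
V_1 = 2.18692 / l_1 = 2.18692 / 0.46 = 4.754174… → 4.75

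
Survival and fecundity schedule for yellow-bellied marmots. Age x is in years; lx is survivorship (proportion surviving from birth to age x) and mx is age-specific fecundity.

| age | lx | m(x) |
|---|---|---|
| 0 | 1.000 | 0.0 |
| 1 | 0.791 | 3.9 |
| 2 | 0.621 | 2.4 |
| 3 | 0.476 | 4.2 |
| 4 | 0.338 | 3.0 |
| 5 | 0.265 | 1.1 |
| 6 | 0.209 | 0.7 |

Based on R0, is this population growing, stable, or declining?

growing

R0 = Σ lx·mx = 0 + 3.0849 + 1.4904 + 1.9992 + 1.014 + 0.2915 + 0.1463 = 8.0263
R0 > 1, so the population is growing.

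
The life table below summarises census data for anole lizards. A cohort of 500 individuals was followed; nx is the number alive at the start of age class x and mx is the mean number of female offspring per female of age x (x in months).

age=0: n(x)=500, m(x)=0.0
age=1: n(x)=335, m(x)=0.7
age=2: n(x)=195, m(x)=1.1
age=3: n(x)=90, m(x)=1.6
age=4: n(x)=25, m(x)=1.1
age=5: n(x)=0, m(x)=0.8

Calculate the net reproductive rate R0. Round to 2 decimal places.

lx = nx/n0 = nx/500: 1, 0.67, 0.39, 0.18, 0.05, 0
lx·mx by age: 0, 0.469, 0.429, 0.288, 0.055, 0
R0 = Σ lx·mx = 1.241 → 1.24

1.24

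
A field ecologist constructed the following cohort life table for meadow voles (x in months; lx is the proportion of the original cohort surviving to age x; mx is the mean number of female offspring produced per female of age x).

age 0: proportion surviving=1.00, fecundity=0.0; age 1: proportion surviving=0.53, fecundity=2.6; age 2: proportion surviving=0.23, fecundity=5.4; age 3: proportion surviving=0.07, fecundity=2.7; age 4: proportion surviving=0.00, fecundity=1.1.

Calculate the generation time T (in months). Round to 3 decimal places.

1.577

lx·mx: 0, 1.378, 1.242, 0.189, 0 → R0 = 2.809
x·lx·mx: 0, 1.378, 2.484, 0.567, 0 → Σ = 4.429
T = 4.429 / 2.809 = 1.576718… → 1.577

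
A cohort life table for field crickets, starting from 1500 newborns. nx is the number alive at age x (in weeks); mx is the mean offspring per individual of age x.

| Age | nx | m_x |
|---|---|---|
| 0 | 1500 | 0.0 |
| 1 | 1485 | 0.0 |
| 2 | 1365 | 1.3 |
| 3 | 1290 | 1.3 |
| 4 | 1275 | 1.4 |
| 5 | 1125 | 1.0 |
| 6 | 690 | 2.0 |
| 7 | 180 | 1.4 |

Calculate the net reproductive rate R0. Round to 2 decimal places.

lx = nx/n0 = nx/1500: 1, 0.99, 0.91, 0.86, 0.85, 0.75, 0.46, 0.12
lx·mx by age: 0, 0, 1.183, 1.118, 1.19, 0.75, 0.92, 0.168
R0 = Σ lx·mx = 5.329 → 5.33

5.33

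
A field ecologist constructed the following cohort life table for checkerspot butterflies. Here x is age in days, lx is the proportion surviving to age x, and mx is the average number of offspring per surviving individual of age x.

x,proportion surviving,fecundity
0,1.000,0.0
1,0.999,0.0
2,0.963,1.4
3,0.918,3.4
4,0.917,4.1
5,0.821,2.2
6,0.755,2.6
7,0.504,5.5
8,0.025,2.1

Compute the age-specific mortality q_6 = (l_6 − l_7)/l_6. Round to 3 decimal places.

0.332

q_6 = (l_6 − l_7) / l_6 = (0.755 − 0.504) / 0.755
     = 0.251 / 0.755 = 0.33245… → 0.332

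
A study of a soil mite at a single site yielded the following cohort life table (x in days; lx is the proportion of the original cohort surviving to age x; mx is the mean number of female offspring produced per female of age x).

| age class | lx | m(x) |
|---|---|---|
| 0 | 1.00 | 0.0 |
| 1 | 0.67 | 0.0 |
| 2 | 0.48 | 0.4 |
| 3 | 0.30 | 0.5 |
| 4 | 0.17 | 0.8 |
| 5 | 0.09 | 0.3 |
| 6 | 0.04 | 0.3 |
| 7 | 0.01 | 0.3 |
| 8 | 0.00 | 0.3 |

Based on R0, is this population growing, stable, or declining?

declining

R0 = Σ lx·mx = 0 + 0 + 0.192 + 0.15 + 0.136 + 0.027 + 0.012 + 0.003 + 0 = 0.52
R0 < 1, so the population is declining.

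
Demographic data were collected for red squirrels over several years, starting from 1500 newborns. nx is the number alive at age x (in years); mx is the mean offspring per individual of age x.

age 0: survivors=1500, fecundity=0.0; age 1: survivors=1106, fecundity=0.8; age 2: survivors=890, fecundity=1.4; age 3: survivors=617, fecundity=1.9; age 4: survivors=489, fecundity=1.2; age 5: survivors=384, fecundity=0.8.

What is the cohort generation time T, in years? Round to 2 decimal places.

lx = nx/n0 = nx/1500: 1, 0.73733…, 0.59333…, 0.41133…, 0.326, 0.256
lx·mx: 0, 0.589867…, 0.830667…, 0.781533…, 0.3912, 0.2048 → R0 = 2.798067…
x·lx·mx: 0, 0.589867…, 1.661333…, 2.3446…, 1.5648, 1.024 → Σ = 7.1846…
T = 7.1846… / 2.798067… = 2.567702… → 2.57

2.57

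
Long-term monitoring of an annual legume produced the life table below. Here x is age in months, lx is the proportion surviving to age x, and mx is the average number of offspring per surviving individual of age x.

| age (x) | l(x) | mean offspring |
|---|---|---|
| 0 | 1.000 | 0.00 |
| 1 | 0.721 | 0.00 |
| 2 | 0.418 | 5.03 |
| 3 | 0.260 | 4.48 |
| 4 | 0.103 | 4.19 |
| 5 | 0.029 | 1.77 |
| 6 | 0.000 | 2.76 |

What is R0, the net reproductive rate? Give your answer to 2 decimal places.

lx·mx by age: 0, 0, 2.10254, 1.1648, 0.43157, 0.05133, 0
R0 = Σ lx·mx = 3.75024 → 3.75

3.75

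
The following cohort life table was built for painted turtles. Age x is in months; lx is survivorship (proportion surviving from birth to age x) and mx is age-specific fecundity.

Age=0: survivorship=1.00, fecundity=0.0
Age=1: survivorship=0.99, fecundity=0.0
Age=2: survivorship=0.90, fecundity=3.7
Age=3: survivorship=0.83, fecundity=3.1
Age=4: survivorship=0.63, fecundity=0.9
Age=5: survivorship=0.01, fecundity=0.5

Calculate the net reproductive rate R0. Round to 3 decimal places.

lx·mx by age: 0, 0, 3.33, 2.573, 0.567, 0.005
R0 = Σ lx·mx = 6.475 → 6.475

6.475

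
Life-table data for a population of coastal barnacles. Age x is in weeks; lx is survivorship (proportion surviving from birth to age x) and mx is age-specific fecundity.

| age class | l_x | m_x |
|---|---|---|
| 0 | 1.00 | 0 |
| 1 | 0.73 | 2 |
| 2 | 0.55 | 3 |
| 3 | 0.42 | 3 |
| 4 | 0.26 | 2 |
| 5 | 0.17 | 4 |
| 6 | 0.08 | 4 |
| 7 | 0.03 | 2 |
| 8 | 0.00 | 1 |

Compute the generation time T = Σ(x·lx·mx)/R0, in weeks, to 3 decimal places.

2.750

lx·mx: 0, 1.46, 1.65, 1.26, 0.52, 0.68, 0.32, 0.06, 0 → R0 = 5.95
x·lx·mx: 0, 1.46, 3.3, 3.78, 2.08, 3.4, 1.92, 0.42, 0 → Σ = 16.36
T = 16.36 / 5.95 = 2.74958… → 2.750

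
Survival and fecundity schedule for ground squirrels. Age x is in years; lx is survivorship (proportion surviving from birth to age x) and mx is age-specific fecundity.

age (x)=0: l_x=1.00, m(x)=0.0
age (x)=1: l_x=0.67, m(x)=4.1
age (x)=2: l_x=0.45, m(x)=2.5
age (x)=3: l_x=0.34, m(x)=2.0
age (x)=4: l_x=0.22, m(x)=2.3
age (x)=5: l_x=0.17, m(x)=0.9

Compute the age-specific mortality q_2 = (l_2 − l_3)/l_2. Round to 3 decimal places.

q_2 = (l_2 − l_3) / l_2 = (0.45 − 0.34) / 0.45
     = 0.11 / 0.45 = 0.244444… → 0.244

0.244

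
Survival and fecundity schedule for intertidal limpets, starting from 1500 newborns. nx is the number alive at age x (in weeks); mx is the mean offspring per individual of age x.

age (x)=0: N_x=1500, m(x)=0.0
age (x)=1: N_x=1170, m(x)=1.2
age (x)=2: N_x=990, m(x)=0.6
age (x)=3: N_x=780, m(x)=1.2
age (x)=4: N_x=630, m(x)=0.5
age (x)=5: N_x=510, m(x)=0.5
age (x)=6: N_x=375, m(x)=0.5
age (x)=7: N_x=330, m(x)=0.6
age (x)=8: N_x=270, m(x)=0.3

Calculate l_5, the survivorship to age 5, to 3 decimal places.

0.340

l_5 = n_5/n_0 = 510/1500 = 0.34 → 0.340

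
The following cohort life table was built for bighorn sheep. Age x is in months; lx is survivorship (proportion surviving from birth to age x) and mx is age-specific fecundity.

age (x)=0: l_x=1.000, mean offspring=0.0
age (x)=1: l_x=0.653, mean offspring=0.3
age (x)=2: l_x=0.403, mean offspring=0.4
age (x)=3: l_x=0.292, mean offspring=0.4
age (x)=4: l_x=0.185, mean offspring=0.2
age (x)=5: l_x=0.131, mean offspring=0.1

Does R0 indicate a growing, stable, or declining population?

declining

R0 = Σ lx·mx = 0 + 0.1959 + 0.1612 + 0.1168 + 0.037 + 0.0131 = 0.524
R0 < 1, so the population is declining.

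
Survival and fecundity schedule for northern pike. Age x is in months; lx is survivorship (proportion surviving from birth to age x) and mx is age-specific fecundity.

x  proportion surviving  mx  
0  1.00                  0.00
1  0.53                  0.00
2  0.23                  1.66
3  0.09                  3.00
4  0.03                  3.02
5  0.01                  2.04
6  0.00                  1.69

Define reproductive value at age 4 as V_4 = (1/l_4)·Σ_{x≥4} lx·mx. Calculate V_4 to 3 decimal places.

3.700

lx·mx for x ≥ 4: 0.0906, 0.0204, 0 → sum = 0.111
V_4 = 0.111 / l_4 = 0.111 / 0.03 = 3.7 → 3.700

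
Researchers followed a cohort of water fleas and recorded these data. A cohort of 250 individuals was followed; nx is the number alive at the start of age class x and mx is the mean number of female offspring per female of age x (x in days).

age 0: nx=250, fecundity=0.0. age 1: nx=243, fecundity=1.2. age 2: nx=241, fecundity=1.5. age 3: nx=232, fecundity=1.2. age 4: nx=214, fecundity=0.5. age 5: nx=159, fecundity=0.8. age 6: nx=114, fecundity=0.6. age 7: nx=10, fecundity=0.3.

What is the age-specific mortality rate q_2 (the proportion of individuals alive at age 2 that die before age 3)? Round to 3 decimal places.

lx = nx/n0 = nx/250: 1, 0.972, 0.964, 0.928, 0.856, 0.636, 0.456, 0.04
q_2 = (l_2 − l_3) / l_2 = (0.964 − 0.928) / 0.964
     = 0.036 / 0.964 = 0.037344… → 0.037

0.037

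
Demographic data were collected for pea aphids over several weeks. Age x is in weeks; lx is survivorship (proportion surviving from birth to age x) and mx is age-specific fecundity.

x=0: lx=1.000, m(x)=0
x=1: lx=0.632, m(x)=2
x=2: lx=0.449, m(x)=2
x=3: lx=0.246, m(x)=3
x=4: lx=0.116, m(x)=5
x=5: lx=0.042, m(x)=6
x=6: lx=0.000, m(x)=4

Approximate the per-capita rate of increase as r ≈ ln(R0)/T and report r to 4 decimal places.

0.5551

R0 = Σ lx·mx = 0 + 1.264 + 0.898 + 0.738 + 0.58 + 0.252 + 0 = 3.732
Σ x·lx·mx = 8.854; T = 8.854/3.732 = 2.37245…
r ≈ ln(R0)/T = ln(3.732)/2.37245… = 0.555098… → 0.5551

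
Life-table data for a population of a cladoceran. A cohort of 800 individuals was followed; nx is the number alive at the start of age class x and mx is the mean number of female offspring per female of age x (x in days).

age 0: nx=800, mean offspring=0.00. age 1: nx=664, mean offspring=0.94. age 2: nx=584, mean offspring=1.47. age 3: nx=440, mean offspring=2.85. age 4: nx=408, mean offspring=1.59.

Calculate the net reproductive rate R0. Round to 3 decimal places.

lx = nx/n0 = nx/800: 1, 0.83, 0.73, 0.55, 0.51
lx·mx by age: 0, 0.7802, 1.0731, 1.5675, 0.8109
R0 = Σ lx·mx = 4.2317 → 4.232

4.232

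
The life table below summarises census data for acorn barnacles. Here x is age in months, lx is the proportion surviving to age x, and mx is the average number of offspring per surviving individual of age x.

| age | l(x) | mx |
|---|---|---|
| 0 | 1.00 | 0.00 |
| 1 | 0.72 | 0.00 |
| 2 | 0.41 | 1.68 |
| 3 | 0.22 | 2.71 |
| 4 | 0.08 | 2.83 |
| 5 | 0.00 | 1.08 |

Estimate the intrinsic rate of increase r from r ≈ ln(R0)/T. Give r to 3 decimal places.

0.153

R0 = Σ lx·mx = 0 + 0 + 0.6888 + 0.5962 + 0.2264 + 0 = 1.5114
Σ x·lx·mx = 4.0718; T = 4.0718/1.5114 = 2.69406…
r ≈ ln(R0)/T = ln(1.5114)/2.69406… = 0.15331… → 0.153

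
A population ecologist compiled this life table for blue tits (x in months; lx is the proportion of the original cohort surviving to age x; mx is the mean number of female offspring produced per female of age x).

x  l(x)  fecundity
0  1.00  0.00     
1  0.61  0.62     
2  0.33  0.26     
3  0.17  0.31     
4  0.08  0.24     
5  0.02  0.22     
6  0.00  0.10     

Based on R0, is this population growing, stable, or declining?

declining

R0 = Σ lx·mx = 0 + 0.3782 + 0.0858 + 0.0527 + 0.0192 + 0.0044 + 0 = 0.5403
R0 < 1, so the population is declining.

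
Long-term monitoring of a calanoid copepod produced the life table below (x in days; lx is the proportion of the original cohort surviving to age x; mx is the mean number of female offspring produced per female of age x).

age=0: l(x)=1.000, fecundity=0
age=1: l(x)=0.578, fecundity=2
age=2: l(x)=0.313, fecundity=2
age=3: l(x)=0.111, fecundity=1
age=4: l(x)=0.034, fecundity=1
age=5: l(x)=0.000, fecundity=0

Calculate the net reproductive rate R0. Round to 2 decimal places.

1.93

lx·mx by age: 0, 1.156, 0.626, 0.111, 0.034, 0
R0 = Σ lx·mx = 1.927 → 1.93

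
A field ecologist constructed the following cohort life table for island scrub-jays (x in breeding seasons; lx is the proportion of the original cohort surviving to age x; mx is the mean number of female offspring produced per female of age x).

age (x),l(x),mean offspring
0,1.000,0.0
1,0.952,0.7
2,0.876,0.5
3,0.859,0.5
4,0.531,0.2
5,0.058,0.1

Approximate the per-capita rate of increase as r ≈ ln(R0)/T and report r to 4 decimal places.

0.2497

R0 = Σ lx·mx = 0 + 0.6664 + 0.438 + 0.4295 + 0.1062 + 0.0058 = 1.6459
Σ x·lx·mx = 3.2847; T = 3.2847/1.6459 = 1.99569…
r ≈ ln(R0)/T = ln(1.6459)/1.99569… = 0.249682… → 0.2497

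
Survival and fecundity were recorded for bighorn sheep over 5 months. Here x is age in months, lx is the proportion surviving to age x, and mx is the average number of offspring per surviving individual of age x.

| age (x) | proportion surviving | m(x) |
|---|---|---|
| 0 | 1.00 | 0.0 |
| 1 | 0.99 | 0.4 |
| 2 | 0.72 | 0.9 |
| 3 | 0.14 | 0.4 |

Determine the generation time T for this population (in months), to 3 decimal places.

lx·mx: 0, 0.396, 0.648, 0.056 → R0 = 1.1
x·lx·mx: 0, 0.396, 1.296, 0.168 → Σ = 1.86
T = 1.86 / 1.1 = 1.690909… → 1.691

1.691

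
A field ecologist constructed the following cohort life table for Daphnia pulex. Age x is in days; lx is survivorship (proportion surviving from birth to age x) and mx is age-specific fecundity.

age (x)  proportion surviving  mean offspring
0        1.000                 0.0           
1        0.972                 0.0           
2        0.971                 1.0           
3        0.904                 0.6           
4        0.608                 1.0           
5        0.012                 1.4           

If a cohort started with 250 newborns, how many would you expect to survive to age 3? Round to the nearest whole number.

Expected survivors = N0 · l_3 = 250 × 0.904 = 226 → 226

226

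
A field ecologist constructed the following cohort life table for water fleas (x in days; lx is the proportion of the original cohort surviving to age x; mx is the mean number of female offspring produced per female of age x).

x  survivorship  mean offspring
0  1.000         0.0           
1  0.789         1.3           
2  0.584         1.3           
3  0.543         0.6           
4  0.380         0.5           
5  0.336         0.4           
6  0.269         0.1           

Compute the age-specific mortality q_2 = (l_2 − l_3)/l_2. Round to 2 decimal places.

q_2 = (l_2 − l_3) / l_2 = (0.584 − 0.543) / 0.584
     = 0.041 / 0.584 = 0.070205… → 0.07

0.07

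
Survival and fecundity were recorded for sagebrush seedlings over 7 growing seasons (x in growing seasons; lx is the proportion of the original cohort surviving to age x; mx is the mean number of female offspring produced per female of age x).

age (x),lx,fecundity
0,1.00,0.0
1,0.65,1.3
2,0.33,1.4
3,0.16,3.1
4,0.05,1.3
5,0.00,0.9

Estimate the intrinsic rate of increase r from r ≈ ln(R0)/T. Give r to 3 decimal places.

R0 = Σ lx·mx = 0 + 0.845 + 0.462 + 0.496 + 0.065 + 0 = 1.868
Σ x·lx·mx = 3.517; T = 3.517/1.868 = 1.88276…
r ≈ ln(R0)/T = ln(1.868)/1.88276… = 0.33189… → 0.332

0.332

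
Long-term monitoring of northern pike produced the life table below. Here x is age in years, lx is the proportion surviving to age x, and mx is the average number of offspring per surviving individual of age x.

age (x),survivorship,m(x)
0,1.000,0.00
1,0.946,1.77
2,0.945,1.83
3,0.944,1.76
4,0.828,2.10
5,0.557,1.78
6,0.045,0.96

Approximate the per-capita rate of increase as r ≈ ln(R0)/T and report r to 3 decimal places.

R0 = Σ lx·mx = 0 + 1.67442 + 1.72935 + 1.66144 + 1.7388 + 0.99146 + 0.0432 = 7.83867
Σ x·lx·mx = 22.28914; T = 22.28914/7.83867 = 2.84348…
r ≈ ln(R0)/T = ln(7.83867)/2.84348… = 0.72414… → 0.724

0.724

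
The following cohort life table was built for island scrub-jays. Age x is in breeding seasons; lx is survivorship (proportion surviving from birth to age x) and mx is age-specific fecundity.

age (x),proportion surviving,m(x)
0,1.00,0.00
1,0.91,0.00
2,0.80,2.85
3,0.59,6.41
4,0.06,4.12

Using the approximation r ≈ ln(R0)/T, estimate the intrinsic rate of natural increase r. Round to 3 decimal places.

0.688

R0 = Σ lx·mx = 0 + 0 + 2.28 + 3.7819 + 0.2472 = 6.3091
Σ x·lx·mx = 16.8945; T = 16.8945/6.3091 = 2.6778…
r ≈ ln(R0)/T = ln(6.3091)/2.6778… = 0.68788… → 0.688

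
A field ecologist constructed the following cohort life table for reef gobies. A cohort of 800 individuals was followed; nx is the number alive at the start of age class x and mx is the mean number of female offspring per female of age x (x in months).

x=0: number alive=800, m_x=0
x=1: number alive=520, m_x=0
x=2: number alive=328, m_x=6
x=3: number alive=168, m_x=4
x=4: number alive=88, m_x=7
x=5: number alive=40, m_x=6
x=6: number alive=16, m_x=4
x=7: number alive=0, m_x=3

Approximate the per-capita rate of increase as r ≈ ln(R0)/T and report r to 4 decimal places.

0.5315

lx = nx/n0 = nx/800: 1, 0.65, 0.41, 0.21, 0.11, 0.05, 0.02, 0
R0 = Σ lx·mx = 0 + 0 + 2.46 + 0.84 + 0.77 + 0.3 + 0.08 + 0 = 4.45
Σ x·lx·mx = 12.5; T = 12.5/4.45 = 2.80899…
r ≈ ln(R0)/T = ln(4.45)/2.80899… = 0.531474… → 0.5315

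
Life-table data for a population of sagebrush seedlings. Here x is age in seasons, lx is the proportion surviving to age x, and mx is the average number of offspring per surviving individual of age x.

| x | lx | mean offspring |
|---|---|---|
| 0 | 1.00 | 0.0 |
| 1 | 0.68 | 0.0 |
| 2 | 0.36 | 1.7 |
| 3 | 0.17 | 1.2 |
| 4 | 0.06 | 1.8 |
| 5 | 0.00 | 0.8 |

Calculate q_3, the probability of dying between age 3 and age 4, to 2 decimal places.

0.65

q_3 = (l_3 − l_4) / l_3 = (0.17 − 0.06) / 0.17
     = 0.11 / 0.17 = 0.647059… → 0.65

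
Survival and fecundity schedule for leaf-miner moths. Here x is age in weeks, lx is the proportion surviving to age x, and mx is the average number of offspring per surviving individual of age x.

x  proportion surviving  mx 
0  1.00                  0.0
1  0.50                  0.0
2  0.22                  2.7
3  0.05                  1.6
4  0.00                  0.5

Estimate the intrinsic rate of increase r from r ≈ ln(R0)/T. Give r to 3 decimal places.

R0 = Σ lx·mx = 0 + 0 + 0.594 + 0.08 + 0 = 0.674
Σ x·lx·mx = 1.428; T = 1.428/0.674 = 2.11869…
r ≈ ln(R0)/T = ln(0.674)/2.11869… = -0.18621… → -0.186

-0.186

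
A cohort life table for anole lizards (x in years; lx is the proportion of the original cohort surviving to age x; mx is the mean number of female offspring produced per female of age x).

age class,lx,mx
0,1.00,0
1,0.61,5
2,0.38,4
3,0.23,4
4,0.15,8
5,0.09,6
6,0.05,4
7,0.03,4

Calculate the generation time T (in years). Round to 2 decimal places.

lx·mx: 0, 3.05, 1.52, 0.92, 1.2, 0.54, 0.2, 0.12 → R0 = 7.55
x·lx·mx: 0, 3.05, 3.04, 2.76, 4.8, 2.7, 1.2, 0.84 → Σ = 18.39
T = 18.39 / 7.55 = 2.435762… → 2.44

2.44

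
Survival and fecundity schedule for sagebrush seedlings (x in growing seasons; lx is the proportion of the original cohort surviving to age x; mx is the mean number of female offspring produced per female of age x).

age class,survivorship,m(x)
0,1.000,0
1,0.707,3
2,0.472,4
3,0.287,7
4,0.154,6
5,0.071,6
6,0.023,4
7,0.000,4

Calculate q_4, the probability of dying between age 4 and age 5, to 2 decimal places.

0.54

q_4 = (l_4 − l_5) / l_4 = (0.154 − 0.071) / 0.154
     = 0.083 / 0.154 = 0.538961… → 0.54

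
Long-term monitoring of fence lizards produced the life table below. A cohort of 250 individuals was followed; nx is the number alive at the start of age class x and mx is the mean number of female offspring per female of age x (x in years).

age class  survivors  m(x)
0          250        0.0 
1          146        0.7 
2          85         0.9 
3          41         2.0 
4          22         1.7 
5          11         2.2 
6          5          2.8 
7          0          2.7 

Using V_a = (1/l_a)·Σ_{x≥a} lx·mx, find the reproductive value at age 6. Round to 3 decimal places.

lx = nx/n0 = nx/250: 1, 0.584, 0.34, 0.164, 0.088, 0.044, 0.02, 0
lx·mx for x ≥ 6: 0.056, 0 → sum = 0.056
V_6 = 0.056 / l_6 = 0.056 / 0.02 = 2.8 → 2.800

2.800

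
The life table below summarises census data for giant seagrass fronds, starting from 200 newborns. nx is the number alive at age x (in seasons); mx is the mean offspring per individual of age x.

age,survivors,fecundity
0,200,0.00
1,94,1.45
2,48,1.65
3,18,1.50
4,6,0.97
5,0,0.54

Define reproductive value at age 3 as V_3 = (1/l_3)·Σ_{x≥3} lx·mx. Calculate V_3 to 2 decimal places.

lx = nx/n0 = nx/200: 1, 0.47, 0.24, 0.09, 0.03, 0
lx·mx for x ≥ 3: 0.135, 0.0291, 0 → sum = 0.1641
V_3 = 0.1641 / l_3 = 0.1641 / 0.09 = 1.823333… → 1.82

1.82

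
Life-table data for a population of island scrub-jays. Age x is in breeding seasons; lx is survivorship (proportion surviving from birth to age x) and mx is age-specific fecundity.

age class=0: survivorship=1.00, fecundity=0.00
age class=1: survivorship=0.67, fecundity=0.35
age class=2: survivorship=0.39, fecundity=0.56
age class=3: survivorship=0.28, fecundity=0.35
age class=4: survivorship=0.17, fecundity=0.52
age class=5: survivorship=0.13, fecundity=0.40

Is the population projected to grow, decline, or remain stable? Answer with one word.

R0 = Σ lx·mx = 0 + 0.2345 + 0.2184 + 0.098 + 0.0884 + 0.052 = 0.6913
R0 < 1, so the population is declining.

declining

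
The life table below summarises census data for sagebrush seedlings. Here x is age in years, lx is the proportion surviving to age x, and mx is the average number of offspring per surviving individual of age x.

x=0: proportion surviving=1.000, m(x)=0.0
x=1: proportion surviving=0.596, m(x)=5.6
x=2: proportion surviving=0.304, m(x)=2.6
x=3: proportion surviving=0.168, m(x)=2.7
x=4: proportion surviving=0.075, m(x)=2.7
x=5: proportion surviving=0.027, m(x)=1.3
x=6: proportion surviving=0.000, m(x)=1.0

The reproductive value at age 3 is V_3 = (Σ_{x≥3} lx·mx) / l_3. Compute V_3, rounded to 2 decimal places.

4.11

lx·mx for x ≥ 3: 0.4536, 0.2025, 0.0351, 0 → sum = 0.6912
V_3 = 0.6912 / l_3 = 0.6912 / 0.168 = 4.114286… → 4.11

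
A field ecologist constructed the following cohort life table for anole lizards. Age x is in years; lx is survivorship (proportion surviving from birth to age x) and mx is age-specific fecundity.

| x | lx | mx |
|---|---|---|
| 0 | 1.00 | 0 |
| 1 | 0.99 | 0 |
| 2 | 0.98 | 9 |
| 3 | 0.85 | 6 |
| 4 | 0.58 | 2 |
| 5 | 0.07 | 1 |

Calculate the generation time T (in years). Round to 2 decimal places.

lx·mx: 0, 0, 8.82, 5.1, 1.16, 0.07 → R0 = 15.15
x·lx·mx: 0, 0, 17.64, 15.3, 4.64, 0.35 → Σ = 37.93
T = 37.93 / 15.15 = 2.50363… → 2.50

2.50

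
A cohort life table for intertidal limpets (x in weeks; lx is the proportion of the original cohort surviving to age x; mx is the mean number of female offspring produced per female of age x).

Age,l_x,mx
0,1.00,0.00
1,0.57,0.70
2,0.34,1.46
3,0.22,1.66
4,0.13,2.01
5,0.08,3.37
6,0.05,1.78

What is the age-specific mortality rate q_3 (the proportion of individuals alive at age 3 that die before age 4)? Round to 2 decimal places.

0.41

q_3 = (l_3 − l_4) / l_3 = (0.22 − 0.13) / 0.22
     = 0.09 / 0.22 = 0.409091… → 0.41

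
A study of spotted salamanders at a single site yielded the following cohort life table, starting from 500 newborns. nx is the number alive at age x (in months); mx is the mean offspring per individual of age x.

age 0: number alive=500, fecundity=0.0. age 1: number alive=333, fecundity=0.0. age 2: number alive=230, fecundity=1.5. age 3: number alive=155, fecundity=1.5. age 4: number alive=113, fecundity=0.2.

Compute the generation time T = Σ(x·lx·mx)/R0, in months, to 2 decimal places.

lx = nx/n0 = nx/500: 1, 0.666, 0.46, 0.31, 0.226
lx·mx: 0, 0, 0.69, 0.465, 0.0452 → R0 = 1.2002
x·lx·mx: 0, 0, 1.38, 1.395, 0.1808 → Σ = 2.9558
T = 2.9558 / 1.2002 = 2.462756… → 2.46

2.46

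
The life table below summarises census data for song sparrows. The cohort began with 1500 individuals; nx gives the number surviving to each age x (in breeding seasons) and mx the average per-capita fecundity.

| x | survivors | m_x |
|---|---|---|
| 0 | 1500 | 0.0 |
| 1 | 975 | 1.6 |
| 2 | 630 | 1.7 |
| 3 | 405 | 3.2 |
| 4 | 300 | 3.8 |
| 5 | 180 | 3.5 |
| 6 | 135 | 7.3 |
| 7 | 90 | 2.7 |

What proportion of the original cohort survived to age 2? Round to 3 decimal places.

l_2 = n_2/n_0 = 630/1500 = 0.42 → 0.420

0.420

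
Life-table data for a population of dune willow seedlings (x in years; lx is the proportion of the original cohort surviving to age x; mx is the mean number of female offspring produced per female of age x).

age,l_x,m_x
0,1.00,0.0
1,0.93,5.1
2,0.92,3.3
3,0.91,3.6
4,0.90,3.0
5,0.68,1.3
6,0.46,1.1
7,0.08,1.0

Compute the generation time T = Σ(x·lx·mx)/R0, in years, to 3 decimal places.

lx·mx: 0, 4.743, 3.036, 3.276, 2.7, 0.884, 0.506, 0.08 → R0 = 15.225
x·lx·mx: 0, 4.743, 6.072, 9.828, 10.8, 4.42, 3.036, 0.56 → Σ = 39.459
T = 39.459 / 15.225 = 2.591724… → 2.592

2.592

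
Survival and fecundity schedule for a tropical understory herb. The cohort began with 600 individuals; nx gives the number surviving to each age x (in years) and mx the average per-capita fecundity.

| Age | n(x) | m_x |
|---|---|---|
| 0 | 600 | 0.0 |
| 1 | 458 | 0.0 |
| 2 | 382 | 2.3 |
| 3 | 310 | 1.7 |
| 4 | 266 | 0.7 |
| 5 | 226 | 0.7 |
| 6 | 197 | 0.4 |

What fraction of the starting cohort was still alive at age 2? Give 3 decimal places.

l_2 = n_2/n_0 = 382/600 = 0.636667… → 0.637

0.637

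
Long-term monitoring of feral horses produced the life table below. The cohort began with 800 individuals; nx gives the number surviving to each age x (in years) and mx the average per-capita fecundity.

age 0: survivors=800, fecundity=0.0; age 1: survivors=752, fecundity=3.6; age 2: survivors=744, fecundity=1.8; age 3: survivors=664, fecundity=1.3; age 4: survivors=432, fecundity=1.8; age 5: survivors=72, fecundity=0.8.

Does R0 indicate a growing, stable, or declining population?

growing

lx = nx/n0 = nx/800: 1, 0.94, 0.93, 0.83, 0.54, 0.09
R0 = Σ lx·mx = 0 + 3.384 + 1.674 + 1.079 + 0.972 + 0.072 = 7.181
R0 > 1, so the population is growing.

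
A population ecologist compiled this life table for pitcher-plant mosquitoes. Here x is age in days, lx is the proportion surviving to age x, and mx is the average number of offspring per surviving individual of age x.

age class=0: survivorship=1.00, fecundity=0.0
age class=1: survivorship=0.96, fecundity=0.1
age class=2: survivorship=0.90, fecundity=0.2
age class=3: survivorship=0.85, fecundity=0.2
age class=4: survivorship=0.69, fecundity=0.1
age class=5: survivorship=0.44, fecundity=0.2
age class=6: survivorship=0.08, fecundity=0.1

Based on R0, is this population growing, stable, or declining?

declining

R0 = Σ lx·mx = 0 + 0.096 + 0.18 + 0.17 + 0.069 + 0.088 + 0.008 = 0.611
R0 < 1, so the population is declining.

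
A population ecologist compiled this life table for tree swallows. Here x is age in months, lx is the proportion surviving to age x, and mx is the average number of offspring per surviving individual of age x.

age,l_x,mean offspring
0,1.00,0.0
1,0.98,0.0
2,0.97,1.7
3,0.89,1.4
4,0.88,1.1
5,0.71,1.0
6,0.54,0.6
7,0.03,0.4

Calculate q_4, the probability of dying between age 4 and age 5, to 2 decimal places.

0.19

q_4 = (l_4 − l_5) / l_4 = (0.88 − 0.71) / 0.88
     = 0.17 / 0.88 = 0.193182… → 0.19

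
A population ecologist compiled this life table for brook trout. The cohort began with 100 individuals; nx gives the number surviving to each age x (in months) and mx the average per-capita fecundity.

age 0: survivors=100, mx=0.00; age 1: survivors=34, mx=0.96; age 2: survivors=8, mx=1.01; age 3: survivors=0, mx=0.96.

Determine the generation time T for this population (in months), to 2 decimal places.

lx = nx/n0 = nx/100: 1, 0.34, 0.08, 0
lx·mx: 0, 0.3264, 0.0808, 0 → R0 = 0.4072
x·lx·mx: 0, 0.3264, 0.1616, 0 → Σ = 0.488
T = 0.488 / 0.4072 = 1.198428… → 1.20

1.20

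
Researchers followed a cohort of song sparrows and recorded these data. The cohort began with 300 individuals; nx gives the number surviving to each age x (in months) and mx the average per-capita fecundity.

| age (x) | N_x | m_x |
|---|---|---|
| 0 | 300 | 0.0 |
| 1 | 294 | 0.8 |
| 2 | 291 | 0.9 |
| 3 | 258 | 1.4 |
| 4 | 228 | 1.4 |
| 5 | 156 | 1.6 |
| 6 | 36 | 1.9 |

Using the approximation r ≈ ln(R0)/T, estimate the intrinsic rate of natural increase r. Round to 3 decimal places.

0.503

lx = nx/n0 = nx/300: 1, 0.98, 0.97, 0.86, 0.76, 0.52, 0.12
R0 = Σ lx·mx = 0 + 0.784 + 0.873 + 1.204 + 1.064 + 0.832 + 0.228 = 4.985
Σ x·lx·mx = 15.926; T = 15.926/4.985 = 3.19478…
r ≈ ln(R0)/T = ln(4.985)/3.19478… = 0.50283… → 0.503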